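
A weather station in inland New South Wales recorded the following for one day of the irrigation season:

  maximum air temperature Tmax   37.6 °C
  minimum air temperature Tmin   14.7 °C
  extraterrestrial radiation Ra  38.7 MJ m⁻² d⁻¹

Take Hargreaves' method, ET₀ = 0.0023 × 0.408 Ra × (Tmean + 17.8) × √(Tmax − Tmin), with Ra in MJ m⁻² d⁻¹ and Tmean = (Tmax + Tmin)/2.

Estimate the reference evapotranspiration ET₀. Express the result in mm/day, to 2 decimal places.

Tmean = (37.6 + 14.7)/2 = 26.15 °C
0.408 Ra = 0.408 × 38.7 = 15.7896 mm/d equivalent
ET₀ = 0.0023 × 15.7896 × (26.15 + 17.8) × √22.9 = 0.0023 × 15.7896 × 43.95 × 4.7854 = 7.6379 mm/d

7.64 mm/day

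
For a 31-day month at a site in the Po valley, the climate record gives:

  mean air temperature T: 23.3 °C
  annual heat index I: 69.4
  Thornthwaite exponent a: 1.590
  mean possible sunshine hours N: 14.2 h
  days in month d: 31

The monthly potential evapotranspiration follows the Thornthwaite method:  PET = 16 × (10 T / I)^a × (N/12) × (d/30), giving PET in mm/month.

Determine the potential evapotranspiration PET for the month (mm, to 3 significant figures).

134 mm

10T/I = 10 × 23.3 / 69.4 = 3.3573
(10T/I)^a = 3.3573^1.590 = 6.8600
Uncorrected PET = 16 × 6.8600 = 109.760 mm
Correction = (N/12)(d/30) = (14.2/12)(31/30) = 1.2228
PET = 109.760 × 1.2228 = 134.215 mm/month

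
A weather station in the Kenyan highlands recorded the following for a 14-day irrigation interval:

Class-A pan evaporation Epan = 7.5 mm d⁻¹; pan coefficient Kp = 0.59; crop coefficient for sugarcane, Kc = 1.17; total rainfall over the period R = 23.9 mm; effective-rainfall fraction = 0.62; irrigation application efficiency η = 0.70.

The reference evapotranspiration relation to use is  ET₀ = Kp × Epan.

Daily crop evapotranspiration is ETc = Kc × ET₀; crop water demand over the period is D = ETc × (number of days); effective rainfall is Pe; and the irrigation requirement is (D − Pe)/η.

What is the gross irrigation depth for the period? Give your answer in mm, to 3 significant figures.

ET₀ = 0.59 × 7.5 = 4.4250 mm/d
ETc = Kc × ET₀ = 1.17 × 4.4250 = 5.1773 mm/d
Crop demand D = ETc × 14 d = 5.1773 × 14 = 72.482 mm
Pe = 0.62 × 23.9 = 14.818 mm
D − Pe = 72.482 − 14.818 = 57.664 mm
Gross irrigation = 57.664 / 0.70 = 82.377 mm

82.4 mm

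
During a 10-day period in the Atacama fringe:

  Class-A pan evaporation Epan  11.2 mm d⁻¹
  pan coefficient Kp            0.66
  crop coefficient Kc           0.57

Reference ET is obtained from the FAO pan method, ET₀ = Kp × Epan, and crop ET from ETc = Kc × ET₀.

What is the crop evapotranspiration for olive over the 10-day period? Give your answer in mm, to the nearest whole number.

ET₀ = 0.66 × 11.2 = 7.3920 mm/d
ETc = Kc × ET₀ = 0.57 × 7.3920 = 4.2134 mm/d
Over 10 days: 4.2134 × 10 = 42.134 mm

42 mm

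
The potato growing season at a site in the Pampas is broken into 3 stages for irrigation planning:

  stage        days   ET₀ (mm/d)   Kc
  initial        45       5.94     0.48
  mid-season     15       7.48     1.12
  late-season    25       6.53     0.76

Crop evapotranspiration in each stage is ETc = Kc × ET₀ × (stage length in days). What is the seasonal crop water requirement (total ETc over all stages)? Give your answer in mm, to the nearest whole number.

378 mm

initial: 0.48 × 5.94 × 45 = 128.30 mm
mid-season: 1.12 × 7.48 × 15 = 125.66 mm
late-season: 0.76 × 6.53 × 25 = 124.07 mm
Seasonal total = 378.03 mm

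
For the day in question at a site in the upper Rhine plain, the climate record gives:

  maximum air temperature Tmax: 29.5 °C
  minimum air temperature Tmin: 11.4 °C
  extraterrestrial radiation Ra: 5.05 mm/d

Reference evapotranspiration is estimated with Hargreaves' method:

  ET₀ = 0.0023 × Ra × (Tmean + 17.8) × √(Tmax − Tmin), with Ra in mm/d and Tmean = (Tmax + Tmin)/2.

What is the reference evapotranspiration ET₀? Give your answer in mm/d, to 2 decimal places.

1.89 mm/d

Tmean = (29.5 + 11.4)/2 = 20.45 °C
ET₀ = 0.0023 × 5.05 × (20.45 + 17.8) × √18.1 = 0.0023 × 5.05 × 38.25 × 4.2544 = 1.8901 mm/d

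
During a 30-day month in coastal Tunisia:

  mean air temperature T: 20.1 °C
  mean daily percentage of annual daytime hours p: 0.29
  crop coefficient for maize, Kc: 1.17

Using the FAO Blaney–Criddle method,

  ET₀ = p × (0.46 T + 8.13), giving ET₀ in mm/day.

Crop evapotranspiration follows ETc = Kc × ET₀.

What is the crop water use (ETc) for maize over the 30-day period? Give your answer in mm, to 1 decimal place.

ET₀ = 0.29 × (0.46 × 20.1 + 8.13) = 0.29 × 17.376 = 5.0390 mm/d
ETc = Kc × ET₀ = 1.17 × 5.0390 = 5.8956 mm/d
Over 30 days: 5.8956 × 30 = 176.868 mm

176.9 mm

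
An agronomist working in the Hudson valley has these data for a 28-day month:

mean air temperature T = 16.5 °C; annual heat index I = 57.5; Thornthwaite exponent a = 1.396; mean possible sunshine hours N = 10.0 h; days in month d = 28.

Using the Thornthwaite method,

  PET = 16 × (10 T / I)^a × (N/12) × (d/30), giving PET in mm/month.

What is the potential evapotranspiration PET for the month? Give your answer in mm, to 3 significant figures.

10T/I = 10 × 16.5 / 57.5 = 2.8696
(10T/I)^a = 2.8696^1.396 = 4.3563
Uncorrected PET = 16 × 4.3563 = 69.701 mm
Correction = (N/12)(d/30) = (10.0/12)(28/30) = 0.7778
PET = 69.701 × 0.7778 = 54.213 mm/month

54.2 mm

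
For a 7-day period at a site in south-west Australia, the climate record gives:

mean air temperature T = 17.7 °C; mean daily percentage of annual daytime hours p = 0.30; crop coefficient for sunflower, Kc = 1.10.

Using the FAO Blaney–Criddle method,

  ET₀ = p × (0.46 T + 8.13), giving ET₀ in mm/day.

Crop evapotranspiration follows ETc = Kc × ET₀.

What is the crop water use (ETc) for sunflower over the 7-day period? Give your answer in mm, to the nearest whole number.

38 mm

ET₀ = 0.30 × (0.46 × 17.7 + 8.13) = 0.30 × 16.272 = 4.8816 mm/d
ETc = Kc × ET₀ = 1.10 × 4.8816 = 5.3698 mm/d
Over 7 days: 5.3698 × 7 = 37.589 mm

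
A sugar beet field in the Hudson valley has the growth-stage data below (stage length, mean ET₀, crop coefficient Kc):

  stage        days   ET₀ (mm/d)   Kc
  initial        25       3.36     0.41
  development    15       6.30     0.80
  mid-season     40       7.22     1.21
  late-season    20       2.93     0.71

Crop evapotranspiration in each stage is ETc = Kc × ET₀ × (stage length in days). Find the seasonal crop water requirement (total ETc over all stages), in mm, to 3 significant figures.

501 mm

initial: 0.41 × 3.36 × 25 = 34.44 mm
development: 0.80 × 6.30 × 15 = 75.60 mm
mid-season: 1.21 × 7.22 × 40 = 349.45 mm
late-season: 0.71 × 2.93 × 20 = 41.61 mm
Seasonal total = 501.10 mm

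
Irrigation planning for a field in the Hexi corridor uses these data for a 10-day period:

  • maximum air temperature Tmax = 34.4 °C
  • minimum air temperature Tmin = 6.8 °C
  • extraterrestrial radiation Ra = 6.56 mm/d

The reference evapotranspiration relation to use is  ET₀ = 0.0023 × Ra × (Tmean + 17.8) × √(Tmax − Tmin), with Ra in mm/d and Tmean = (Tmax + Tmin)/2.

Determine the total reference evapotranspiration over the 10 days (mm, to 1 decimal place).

30.4 mm

Tmean = (34.4 + 6.8)/2 = 20.60 °C
ET₀ = 0.0023 × 6.56 × (20.60 + 17.8) × √27.6 = 0.0023 × 6.56 × 38.40 × 5.2536 = 3.0438 mm/d
Over 10 days: 3.0438 × 10 = 30.438 mm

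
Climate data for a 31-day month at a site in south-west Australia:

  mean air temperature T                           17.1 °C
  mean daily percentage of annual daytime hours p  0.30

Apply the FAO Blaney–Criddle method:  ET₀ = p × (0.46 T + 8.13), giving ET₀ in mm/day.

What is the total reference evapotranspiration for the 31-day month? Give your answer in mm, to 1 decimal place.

ET₀ = 0.30 × (0.46 × 17.1 + 8.13) = 0.30 × 15.996 = 4.7988 mm/d
Monthly total = 4.7988 × 31 = 148.763 mm

148.8 mm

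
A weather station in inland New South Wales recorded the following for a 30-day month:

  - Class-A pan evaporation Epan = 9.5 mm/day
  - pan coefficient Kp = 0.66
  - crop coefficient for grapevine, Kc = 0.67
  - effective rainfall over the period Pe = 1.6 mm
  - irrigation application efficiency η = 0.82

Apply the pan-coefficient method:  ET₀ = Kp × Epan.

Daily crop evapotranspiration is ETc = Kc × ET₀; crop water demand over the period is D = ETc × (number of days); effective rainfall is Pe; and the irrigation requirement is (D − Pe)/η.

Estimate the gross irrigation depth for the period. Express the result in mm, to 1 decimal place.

ET₀ = 0.66 × 9.5 = 6.2700 mm/d
ETc = Kc × ET₀ = 0.67 × 6.2700 = 4.2009 mm/d
Crop demand D = ETc × 30 d = 4.2009 × 30 = 126.027 mm
D − Pe = 126.027 − 1.6 = 124.427 mm
Gross irrigation = 124.427 / 0.82 = 151.740 mm

151.7 mm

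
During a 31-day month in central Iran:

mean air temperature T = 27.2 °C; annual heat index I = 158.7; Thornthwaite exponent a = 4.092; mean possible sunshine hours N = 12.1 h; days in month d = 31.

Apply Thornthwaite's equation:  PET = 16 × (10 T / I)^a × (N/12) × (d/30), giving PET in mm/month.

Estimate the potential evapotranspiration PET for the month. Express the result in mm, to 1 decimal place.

151.2 mm

10T/I = 10 × 27.2 / 158.7 = 1.7139
(10T/I)^a = 1.7139^4.092 = 9.0671
Uncorrected PET = 16 × 9.0671 = 145.074 mm
Correction = (N/12)(d/30) = (12.1/12)(31/30) = 1.0419
PET = 145.074 × 1.0419 = 151.153 mm/month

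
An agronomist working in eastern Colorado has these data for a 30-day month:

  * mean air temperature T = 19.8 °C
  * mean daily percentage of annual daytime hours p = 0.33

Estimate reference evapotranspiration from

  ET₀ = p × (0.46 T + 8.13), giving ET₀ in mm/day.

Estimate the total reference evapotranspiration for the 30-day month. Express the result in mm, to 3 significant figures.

171 mm

ET₀ = 0.33 × (0.46 × 19.8 + 8.13) = 0.33 × 17.238 = 5.6885 mm/d
Monthly total = 5.6885 × 30 = 170.655 mm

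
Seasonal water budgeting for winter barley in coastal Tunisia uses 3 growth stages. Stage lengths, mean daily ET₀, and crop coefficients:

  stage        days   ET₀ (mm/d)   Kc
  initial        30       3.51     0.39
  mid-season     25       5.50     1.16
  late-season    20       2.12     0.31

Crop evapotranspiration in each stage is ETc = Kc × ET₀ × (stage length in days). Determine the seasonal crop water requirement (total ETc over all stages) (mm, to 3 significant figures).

initial: 0.39 × 3.51 × 30 = 41.07 mm
mid-season: 1.16 × 5.50 × 25 = 159.50 mm
late-season: 0.31 × 2.12 × 20 = 13.14 mm
Seasonal total = 213.71 mm

214 mm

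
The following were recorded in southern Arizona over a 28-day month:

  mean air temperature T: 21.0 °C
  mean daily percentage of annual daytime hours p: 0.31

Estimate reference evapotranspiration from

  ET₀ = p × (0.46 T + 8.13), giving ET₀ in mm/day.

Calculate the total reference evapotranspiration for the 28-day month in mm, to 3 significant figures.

ET₀ = 0.31 × (0.46 × 21.0 + 8.13) = 0.31 × 17.790 = 5.5149 mm/d
Monthly total = 5.5149 × 28 = 154.417 mm

154 mm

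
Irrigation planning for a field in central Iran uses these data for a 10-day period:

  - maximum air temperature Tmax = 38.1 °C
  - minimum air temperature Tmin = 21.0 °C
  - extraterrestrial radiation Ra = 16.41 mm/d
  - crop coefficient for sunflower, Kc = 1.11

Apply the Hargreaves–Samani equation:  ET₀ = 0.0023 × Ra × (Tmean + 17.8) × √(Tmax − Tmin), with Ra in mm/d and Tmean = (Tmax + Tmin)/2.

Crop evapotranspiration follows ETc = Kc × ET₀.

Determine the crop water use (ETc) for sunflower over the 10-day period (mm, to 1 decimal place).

Tmean = (38.1 + 21.0)/2 = 29.55 °C
ET₀ = 0.0023 × 16.41 × (29.55 + 17.8) × √17.1 = 0.0023 × 16.41 × 47.35 × 4.1352 = 7.3901 mm/d
ETc = Kc × ET₀ = 1.11 × 7.3901 = 8.2030 mm/d
Over 10 days: 8.2030 × 10 = 82.030 mm

82.0 mm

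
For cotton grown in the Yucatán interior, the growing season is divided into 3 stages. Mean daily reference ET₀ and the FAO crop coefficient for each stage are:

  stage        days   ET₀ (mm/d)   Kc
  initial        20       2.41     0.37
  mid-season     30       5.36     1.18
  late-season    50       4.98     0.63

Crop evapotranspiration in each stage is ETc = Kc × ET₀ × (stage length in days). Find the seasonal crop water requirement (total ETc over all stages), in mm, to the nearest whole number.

364 mm

initial: 0.37 × 2.41 × 20 = 17.83 mm
mid-season: 1.18 × 5.36 × 30 = 189.74 mm
late-season: 0.63 × 4.98 × 50 = 156.87 mm
Seasonal total = 364.44 mm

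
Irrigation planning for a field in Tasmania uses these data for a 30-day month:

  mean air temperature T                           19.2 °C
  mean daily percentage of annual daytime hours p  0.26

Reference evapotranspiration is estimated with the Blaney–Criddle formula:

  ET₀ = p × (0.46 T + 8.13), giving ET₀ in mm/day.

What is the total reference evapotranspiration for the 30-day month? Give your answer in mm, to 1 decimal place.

ET₀ = 0.26 × (0.46 × 19.2 + 8.13) = 0.26 × 16.962 = 4.4101 mm/d
Monthly total = 4.4101 × 30 = 132.303 mm

132.3 mm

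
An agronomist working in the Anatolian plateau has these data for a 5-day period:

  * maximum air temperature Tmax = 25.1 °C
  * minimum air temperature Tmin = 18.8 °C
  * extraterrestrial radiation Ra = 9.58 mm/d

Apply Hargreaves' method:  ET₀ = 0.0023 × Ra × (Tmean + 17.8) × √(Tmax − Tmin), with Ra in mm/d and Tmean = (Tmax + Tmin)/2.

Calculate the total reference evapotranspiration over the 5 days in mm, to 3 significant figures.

Tmean = (25.1 + 18.8)/2 = 21.95 °C
ET₀ = 0.0023 × 9.58 × (21.95 + 17.8) × √6.3 = 0.0023 × 9.58 × 39.75 × 2.5100 = 2.1984 mm/d
Over 5 days: 2.1984 × 5 = 10.992 mm

11.0 mm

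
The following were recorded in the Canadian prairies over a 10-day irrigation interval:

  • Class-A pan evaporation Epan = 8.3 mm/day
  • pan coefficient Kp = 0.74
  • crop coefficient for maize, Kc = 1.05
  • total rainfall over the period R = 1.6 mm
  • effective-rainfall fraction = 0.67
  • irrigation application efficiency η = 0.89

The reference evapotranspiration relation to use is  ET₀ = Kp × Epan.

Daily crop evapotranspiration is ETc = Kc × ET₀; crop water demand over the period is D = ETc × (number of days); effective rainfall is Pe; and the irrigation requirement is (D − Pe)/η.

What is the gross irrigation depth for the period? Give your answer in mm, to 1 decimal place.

ET₀ = 0.74 × 8.3 = 6.1420 mm/d
ETc = Kc × ET₀ = 1.05 × 6.1420 = 6.4491 mm/d
Crop demand D = ETc × 10 d = 6.4491 × 10 = 64.491 mm
Pe = 0.67 × 1.6 = 1.072 mm
D − Pe = 64.491 − 1.072 = 63.419 mm
Gross irrigation = 63.419 / 0.89 = 71.257 mm

71.3 mm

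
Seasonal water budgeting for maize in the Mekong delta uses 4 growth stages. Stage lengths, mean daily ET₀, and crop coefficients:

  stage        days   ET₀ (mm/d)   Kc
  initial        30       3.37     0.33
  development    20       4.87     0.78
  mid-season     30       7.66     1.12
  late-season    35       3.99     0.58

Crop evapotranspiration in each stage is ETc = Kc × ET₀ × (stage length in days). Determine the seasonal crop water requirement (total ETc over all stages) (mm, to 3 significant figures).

448 mm

initial: 0.33 × 3.37 × 30 = 33.36 mm
development: 0.78 × 4.87 × 20 = 75.97 mm
mid-season: 1.12 × 7.66 × 30 = 257.38 mm
late-season: 0.58 × 3.99 × 35 = 81.00 mm
Seasonal total = 447.71 mm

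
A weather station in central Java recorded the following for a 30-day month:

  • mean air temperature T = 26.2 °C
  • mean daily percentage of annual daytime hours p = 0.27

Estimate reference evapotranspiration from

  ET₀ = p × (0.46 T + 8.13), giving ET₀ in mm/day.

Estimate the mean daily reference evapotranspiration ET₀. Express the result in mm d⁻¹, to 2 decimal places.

ET₀ = 0.27 × (0.46 × 26.2 + 8.13) = 0.27 × 20.182 = 5.4491 mm/d

5.45 mm d⁻¹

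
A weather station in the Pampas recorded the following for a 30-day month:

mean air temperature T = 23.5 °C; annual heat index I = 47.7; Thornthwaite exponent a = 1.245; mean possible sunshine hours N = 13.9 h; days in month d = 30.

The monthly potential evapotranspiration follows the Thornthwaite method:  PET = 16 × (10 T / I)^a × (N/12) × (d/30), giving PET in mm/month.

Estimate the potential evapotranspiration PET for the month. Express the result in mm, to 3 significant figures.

10T/I = 10 × 23.5 / 47.7 = 4.9266
(10T/I)^a = 4.9266^1.245 = 7.2815
Uncorrected PET = 16 × 7.2815 = 116.504 mm
Correction = (N/12)(d/30) = (13.9/12)(30/30) = 1.1583
PET = 116.504 × 1.1583 = 134.947 mm/month

135 mm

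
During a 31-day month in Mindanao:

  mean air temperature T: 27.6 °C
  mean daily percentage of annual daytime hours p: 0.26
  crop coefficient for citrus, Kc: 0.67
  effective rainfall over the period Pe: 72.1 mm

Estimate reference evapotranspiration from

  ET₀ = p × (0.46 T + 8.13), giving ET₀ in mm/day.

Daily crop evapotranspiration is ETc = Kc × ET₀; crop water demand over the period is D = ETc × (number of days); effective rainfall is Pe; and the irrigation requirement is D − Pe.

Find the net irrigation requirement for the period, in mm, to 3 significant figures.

ET₀ = 0.26 × (0.46 × 27.6 + 8.13) = 0.26 × 20.826 = 5.4148 mm/d
ETc = Kc × ET₀ = 0.67 × 5.4148 = 3.6279 mm/d
Crop demand D = ETc × 31 d = 3.6279 × 31 = 112.465 mm
D − Pe = 112.465 − 72.1 = 40.365 mm

40.4 mm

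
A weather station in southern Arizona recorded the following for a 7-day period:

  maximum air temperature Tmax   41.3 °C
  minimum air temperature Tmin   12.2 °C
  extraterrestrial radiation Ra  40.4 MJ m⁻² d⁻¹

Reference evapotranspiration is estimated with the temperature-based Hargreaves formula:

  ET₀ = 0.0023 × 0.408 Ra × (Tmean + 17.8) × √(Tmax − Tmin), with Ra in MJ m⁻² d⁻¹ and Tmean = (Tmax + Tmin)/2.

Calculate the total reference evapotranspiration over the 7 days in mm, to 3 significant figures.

Tmean = (41.3 + 12.2)/2 = 26.75 °C
0.408 Ra = 0.408 × 40.4 = 16.4832 mm/d equivalent
ET₀ = 0.0023 × 16.4832 × (26.75 + 17.8) × √29.1 = 0.0023 × 16.4832 × 44.55 × 5.3944 = 9.1109 mm/d
Over 7 days: 9.1109 × 7 = 63.776 mm

63.8 mm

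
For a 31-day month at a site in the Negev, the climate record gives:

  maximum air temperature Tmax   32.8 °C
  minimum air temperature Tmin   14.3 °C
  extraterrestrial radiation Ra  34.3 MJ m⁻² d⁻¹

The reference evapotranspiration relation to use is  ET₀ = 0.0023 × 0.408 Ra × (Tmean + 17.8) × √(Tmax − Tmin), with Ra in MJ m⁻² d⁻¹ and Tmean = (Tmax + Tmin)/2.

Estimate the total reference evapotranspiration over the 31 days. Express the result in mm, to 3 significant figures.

Tmean = (32.8 + 14.3)/2 = 23.55 °C
0.408 Ra = 0.408 × 34.3 = 13.9944 mm/d equivalent
ET₀ = 0.0023 × 13.9944 × (23.55 + 17.8) × √18.5 = 0.0023 × 13.9944 × 41.35 × 4.3012 = 5.7246 mm/d
Over 31 days: 5.7246 × 31 = 177.463 mm

177 mm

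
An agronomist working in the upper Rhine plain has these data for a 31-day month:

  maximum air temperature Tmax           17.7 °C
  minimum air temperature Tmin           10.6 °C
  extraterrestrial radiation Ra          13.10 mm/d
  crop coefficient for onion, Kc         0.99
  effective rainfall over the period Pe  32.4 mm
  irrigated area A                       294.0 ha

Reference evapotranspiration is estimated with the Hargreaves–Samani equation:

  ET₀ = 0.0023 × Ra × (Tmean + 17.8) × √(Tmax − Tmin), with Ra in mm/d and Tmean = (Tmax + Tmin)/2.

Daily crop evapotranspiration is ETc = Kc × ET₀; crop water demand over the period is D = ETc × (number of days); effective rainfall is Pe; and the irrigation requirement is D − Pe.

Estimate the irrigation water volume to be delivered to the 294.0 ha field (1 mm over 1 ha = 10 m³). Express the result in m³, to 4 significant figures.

Tmean = (17.7 + 10.6)/2 = 14.15 °C
ET₀ = 0.0023 × 13.10 × (14.15 + 17.8) × √7.1 = 0.0023 × 13.10 × 31.95 × 2.6646 = 2.5651 mm/d
ETc = Kc × ET₀ = 0.99 × 2.5651 = 2.5394 mm/d
Crop demand D = ETc × 31 d = 2.5394 × 31 = 78.721 mm
D − Pe = 78.721 − 32.4 = 46.321 mm
Volume = 46.321 mm × 294.0 ha × 10 = 136183.7 m³

136200 m³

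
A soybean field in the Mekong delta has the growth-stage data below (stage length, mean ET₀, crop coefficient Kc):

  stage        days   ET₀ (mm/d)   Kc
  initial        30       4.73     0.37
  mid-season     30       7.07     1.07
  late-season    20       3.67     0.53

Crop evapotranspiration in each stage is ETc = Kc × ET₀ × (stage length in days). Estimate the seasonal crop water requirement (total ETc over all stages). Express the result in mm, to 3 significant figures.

318 mm

initial: 0.37 × 4.73 × 30 = 52.50 mm
mid-season: 1.07 × 7.07 × 30 = 226.95 mm
late-season: 0.53 × 3.67 × 20 = 38.90 mm
Seasonal total = 318.35 mm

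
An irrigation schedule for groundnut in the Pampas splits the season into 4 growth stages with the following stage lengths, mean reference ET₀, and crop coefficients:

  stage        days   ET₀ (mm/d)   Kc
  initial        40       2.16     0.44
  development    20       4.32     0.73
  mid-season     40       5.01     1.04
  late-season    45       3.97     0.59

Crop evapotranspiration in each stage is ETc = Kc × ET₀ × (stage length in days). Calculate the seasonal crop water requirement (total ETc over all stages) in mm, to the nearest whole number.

initial: 0.44 × 2.16 × 40 = 38.02 mm
development: 0.73 × 4.32 × 20 = 63.07 mm
mid-season: 1.04 × 5.01 × 40 = 208.42 mm
late-season: 0.59 × 3.97 × 45 = 105.40 mm
Seasonal total = 414.91 mm

415 mm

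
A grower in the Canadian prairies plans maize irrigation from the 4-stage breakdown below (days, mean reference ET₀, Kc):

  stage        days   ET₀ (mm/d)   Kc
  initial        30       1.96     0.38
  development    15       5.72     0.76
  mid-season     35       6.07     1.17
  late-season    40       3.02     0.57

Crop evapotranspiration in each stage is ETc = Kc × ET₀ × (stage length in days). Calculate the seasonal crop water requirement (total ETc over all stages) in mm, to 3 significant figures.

initial: 0.38 × 1.96 × 30 = 22.34 mm
development: 0.76 × 5.72 × 15 = 65.21 mm
mid-season: 1.17 × 6.07 × 35 = 248.57 mm
late-season: 0.57 × 3.02 × 40 = 68.86 mm
Seasonal total = 404.98 mm

405 mm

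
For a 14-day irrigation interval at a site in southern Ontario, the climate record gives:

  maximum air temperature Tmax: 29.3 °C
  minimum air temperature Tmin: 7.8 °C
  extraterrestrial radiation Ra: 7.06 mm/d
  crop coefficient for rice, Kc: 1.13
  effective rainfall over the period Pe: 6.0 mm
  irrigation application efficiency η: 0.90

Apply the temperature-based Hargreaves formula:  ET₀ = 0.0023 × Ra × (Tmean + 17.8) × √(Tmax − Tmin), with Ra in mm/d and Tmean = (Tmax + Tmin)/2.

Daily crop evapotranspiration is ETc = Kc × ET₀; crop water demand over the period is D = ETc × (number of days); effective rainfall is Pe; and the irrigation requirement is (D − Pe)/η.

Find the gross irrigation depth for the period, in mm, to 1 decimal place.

41.4 mm

Tmean = (29.3 + 7.8)/2 = 18.55 °C
ET₀ = 0.0023 × 7.06 × (18.55 + 17.8) × √21.5 = 0.0023 × 7.06 × 36.35 × 4.6368 = 2.7369 mm/d
ETc = Kc × ET₀ = 1.13 × 2.7369 = 3.0927 mm/d
Crop demand D = ETc × 14 d = 3.0927 × 14 = 43.298 mm
D − Pe = 43.298 − 6.0 = 37.298 mm
Gross irrigation = 37.298 / 0.90 = 41.442 mm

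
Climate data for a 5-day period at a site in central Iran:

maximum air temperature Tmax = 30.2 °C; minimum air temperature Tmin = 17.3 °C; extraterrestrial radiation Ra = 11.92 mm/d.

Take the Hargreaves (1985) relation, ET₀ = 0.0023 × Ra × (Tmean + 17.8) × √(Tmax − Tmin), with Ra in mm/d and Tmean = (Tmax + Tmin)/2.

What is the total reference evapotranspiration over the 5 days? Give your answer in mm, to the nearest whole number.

Tmean = (30.2 + 17.3)/2 = 23.75 °C
ET₀ = 0.0023 × 11.92 × (23.75 + 17.8) × √12.9 = 0.0023 × 11.92 × 41.55 × 3.5917 = 4.0914 mm/d
Over 5 days: 4.0914 × 5 = 20.457 mm

20 mm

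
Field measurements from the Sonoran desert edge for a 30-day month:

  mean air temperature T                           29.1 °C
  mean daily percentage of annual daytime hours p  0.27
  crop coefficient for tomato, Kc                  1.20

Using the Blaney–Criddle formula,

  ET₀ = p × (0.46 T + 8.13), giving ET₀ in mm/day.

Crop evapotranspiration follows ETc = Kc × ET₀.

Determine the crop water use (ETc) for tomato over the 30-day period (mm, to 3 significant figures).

209 mm

ET₀ = 0.27 × (0.46 × 29.1 + 8.13) = 0.27 × 21.516 = 5.8093 mm/d
ETc = Kc × ET₀ = 1.20 × 5.8093 = 6.9712 mm/d
Over 30 days: 6.9712 × 30 = 209.136 mm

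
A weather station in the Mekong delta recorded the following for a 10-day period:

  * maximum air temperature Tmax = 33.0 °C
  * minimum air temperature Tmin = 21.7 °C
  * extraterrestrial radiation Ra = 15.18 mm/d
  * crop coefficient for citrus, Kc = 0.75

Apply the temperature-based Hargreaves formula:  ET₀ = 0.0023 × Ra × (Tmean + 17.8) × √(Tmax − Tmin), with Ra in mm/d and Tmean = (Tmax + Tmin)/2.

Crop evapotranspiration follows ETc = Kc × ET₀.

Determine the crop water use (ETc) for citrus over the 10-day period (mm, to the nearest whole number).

40 mm

Tmean = (33.0 + 21.7)/2 = 27.35 °C
ET₀ = 0.0023 × 15.18 × (27.35 + 17.8) × √11.3 = 0.0023 × 15.18 × 45.15 × 3.3615 = 5.2990 mm/d
ETc = Kc × ET₀ = 0.75 × 5.2990 = 3.9743 mm/d
Over 10 days: 3.9743 × 10 = 39.743 mm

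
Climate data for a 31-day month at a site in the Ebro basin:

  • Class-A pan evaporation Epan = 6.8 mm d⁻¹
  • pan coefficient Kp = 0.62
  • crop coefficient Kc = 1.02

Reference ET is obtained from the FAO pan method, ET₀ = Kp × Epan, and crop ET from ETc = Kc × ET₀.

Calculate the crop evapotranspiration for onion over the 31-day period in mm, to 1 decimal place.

ET₀ = 0.62 × 6.8 = 4.2160 mm/d
ETc = Kc × ET₀ = 1.02 × 4.2160 = 4.3003 mm/d
Over 31 days: 4.3003 × 31 = 133.309 mm

133.3 mm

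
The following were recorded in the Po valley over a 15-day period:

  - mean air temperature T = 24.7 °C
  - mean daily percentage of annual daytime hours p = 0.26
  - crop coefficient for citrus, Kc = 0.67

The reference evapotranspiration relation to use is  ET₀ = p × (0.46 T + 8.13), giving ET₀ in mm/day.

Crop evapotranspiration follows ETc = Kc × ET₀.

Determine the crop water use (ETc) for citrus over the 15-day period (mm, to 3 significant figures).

ET₀ = 0.26 × (0.46 × 24.7 + 8.13) = 0.26 × 19.492 = 5.0679 mm/d
ETc = Kc × ET₀ = 0.67 × 5.0679 = 3.3955 mm/d
Over 15 days: 3.3955 × 15 = 50.933 mm

50.9 mm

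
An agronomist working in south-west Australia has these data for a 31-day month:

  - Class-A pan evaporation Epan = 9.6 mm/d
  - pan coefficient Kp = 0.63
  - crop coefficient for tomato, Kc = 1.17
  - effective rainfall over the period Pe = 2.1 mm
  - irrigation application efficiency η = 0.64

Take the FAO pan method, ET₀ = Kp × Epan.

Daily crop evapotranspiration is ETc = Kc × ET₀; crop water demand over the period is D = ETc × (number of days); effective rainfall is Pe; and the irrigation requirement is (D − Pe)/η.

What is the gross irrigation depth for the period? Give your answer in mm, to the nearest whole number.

339 mm

ET₀ = 0.63 × 9.6 = 6.0480 mm/d
ETc = Kc × ET₀ = 1.17 × 6.0480 = 7.0762 mm/d
Crop demand D = ETc × 31 d = 7.0762 × 31 = 219.362 mm
D − Pe = 219.362 − 2.1 = 217.262 mm
Gross irrigation = 217.262 / 0.64 = 339.472 mm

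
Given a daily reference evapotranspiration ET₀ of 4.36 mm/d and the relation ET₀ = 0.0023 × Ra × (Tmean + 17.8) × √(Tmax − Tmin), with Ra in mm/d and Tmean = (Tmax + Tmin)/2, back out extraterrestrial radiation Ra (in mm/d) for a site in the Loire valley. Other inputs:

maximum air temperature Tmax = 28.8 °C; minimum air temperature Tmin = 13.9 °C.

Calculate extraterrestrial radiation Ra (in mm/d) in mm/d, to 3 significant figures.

12.5 mm/d

Tmean = 21.35 °C; √ΔT = 3.8601
Ra = ET₀ / [0.0023 × (Tmean+17.8) × √ΔT] = 4.36 / (0.0023 × 39.15 × 3.8601) = 12.544 mm/d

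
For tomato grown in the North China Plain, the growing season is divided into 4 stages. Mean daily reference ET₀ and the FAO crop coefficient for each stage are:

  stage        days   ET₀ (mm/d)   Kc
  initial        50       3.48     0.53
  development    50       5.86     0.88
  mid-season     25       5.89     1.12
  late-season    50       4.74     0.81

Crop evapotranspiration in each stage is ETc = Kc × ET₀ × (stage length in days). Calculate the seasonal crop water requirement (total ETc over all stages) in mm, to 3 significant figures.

initial: 0.53 × 3.48 × 50 = 92.22 mm
development: 0.88 × 5.86 × 50 = 257.84 mm
mid-season: 1.12 × 5.89 × 25 = 164.92 mm
late-season: 0.81 × 4.74 × 50 = 191.97 mm
Seasonal total = 706.95 mm

707 mm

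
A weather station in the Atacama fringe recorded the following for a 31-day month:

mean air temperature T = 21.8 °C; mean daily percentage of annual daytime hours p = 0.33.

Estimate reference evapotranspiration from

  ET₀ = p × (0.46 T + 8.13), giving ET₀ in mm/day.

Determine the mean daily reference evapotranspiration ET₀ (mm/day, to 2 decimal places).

5.99 mm/day

ET₀ = 0.33 × (0.46 × 21.8 + 8.13) = 0.33 × 18.158 = 5.9921 mm/d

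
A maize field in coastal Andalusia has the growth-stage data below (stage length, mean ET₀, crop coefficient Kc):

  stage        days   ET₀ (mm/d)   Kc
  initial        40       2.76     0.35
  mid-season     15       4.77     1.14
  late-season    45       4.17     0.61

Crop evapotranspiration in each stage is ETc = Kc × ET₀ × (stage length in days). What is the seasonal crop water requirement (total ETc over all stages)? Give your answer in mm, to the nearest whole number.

initial: 0.35 × 2.76 × 40 = 38.64 mm
mid-season: 1.14 × 4.77 × 15 = 81.57 mm
late-season: 0.61 × 4.17 × 45 = 114.47 mm
Seasonal total = 234.68 mm

235 mm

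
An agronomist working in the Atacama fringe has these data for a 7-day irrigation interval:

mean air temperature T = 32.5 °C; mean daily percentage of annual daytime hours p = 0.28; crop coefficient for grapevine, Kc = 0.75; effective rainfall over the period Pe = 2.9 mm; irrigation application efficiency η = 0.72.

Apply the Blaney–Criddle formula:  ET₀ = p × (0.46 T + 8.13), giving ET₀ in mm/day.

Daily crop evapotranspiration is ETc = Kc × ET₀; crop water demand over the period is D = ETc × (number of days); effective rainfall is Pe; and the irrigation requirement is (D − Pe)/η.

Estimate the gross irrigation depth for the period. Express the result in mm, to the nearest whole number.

ET₀ = 0.28 × (0.46 × 32.5 + 8.13) = 0.28 × 23.080 = 6.4624 mm/d
ETc = Kc × ET₀ = 0.75 × 6.4624 = 4.8468 mm/d
Crop demand D = ETc × 7 d = 4.8468 × 7 = 33.928 mm
D − Pe = 33.928 − 2.9 = 31.028 mm
Gross irrigation = 31.028 / 0.72 = 43.094 mm

43 mm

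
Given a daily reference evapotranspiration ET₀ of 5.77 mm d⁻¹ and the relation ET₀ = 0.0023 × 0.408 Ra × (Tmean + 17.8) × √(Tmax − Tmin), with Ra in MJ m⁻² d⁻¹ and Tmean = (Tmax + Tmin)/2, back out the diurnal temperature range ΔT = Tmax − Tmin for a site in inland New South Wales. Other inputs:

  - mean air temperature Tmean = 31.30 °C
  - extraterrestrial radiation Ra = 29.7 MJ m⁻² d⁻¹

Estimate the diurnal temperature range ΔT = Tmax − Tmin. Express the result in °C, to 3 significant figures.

√ΔT = ET₀ / [0.0023 × 0.408 × Ra × (Tmean+17.8)] = 5.77 / (0.0023 × 12.1176 × 49.10) = 4.2165
ΔT = 4.2165² = 17.779 °C

17.8 °C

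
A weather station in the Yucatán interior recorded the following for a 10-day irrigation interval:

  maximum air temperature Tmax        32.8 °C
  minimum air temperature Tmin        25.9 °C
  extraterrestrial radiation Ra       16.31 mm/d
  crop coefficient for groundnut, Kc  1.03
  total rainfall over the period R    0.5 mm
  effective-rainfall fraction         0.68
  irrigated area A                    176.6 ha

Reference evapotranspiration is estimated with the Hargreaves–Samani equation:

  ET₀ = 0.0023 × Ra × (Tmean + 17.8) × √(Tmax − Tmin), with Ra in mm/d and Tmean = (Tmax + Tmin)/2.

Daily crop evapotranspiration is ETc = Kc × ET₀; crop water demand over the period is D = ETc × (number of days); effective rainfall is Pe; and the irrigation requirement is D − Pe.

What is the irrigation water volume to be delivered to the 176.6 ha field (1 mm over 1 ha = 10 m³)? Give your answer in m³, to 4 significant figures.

Tmean = (32.8 + 25.9)/2 = 29.35 °C
ET₀ = 0.0023 × 16.31 × (29.35 + 17.8) × √6.9 = 0.0023 × 16.31 × 47.15 × 2.6268 = 4.6461 mm/d
ETc = Kc × ET₀ = 1.03 × 4.6461 = 4.7855 mm/d
Crop demand D = ETc × 10 d = 4.7855 × 10 = 47.855 mm
Pe = 0.68 × 0.5 = 0.340 mm
D − Pe = 47.855 − 0.340 = 47.515 mm
Volume = 47.515 mm × 176.6 ha × 10 = 83911.5 m³

83910 m³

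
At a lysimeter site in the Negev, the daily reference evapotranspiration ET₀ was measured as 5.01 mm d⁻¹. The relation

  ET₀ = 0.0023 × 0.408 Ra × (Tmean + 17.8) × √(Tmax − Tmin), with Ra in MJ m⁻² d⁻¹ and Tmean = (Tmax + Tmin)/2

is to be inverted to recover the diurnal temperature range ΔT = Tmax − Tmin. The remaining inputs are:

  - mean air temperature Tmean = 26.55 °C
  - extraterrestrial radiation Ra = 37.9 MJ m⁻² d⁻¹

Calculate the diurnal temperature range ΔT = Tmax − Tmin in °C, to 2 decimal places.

√ΔT = ET₀ / [0.0023 × 0.408 × Ra × (Tmean+17.8)] = 5.01 / (0.0023 × 15.4632 × 44.35) = 3.1763
ΔT = 3.1763² = 10.089 °C

10.09 °C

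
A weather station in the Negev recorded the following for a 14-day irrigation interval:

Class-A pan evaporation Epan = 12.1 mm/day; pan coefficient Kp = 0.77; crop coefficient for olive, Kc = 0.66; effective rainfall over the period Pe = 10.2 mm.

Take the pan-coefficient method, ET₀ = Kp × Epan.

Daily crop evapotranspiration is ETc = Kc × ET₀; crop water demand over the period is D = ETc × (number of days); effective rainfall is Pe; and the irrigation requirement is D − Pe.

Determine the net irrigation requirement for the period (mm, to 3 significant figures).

ET₀ = 0.77 × 12.1 = 9.3170 mm/d
ETc = Kc × ET₀ = 0.66 × 9.3170 = 6.1492 mm/d
Crop demand D = ETc × 14 d = 6.1492 × 14 = 86.089 mm
D − Pe = 86.089 − 10.2 = 75.889 mm

75.9 mm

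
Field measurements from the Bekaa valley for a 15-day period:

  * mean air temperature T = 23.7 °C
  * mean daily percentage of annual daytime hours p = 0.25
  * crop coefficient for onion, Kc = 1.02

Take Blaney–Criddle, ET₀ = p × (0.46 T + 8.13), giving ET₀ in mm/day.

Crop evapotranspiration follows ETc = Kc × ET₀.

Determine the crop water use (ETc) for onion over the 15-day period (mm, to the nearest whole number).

ET₀ = 0.25 × (0.46 × 23.7 + 8.13) = 0.25 × 19.032 = 4.7580 mm/d
ETc = Kc × ET₀ = 1.02 × 4.7580 = 4.8532 mm/d
Over 15 days: 4.8532 × 15 = 72.798 mm

73 mm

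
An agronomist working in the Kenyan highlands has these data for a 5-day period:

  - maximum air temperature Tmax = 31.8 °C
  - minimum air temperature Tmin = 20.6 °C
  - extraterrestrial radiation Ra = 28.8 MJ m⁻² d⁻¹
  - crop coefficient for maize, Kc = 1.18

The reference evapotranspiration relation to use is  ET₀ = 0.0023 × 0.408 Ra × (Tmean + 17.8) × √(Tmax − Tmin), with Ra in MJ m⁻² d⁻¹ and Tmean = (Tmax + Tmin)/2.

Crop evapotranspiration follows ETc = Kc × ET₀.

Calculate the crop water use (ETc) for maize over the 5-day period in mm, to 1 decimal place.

23.5 mm

Tmean = (31.8 + 20.6)/2 = 26.20 °C
0.408 Ra = 0.408 × 28.8 = 11.7504 mm/d equivalent
ET₀ = 0.0023 × 11.7504 × (26.20 + 17.8) × √11.2 = 0.0023 × 11.7504 × 44.00 × 3.3466 = 3.9796 mm/d
ETc = Kc × ET₀ = 1.18 × 3.9796 = 4.6959 mm/d
Over 5 days: 4.6959 × 5 = 23.480 mm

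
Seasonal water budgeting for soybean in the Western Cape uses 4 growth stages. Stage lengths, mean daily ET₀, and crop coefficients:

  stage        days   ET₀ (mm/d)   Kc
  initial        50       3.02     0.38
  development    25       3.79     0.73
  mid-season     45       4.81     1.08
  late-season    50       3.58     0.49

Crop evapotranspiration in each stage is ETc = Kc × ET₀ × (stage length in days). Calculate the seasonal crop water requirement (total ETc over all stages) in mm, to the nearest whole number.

448 mm

initial: 0.38 × 3.02 × 50 = 57.38 mm
development: 0.73 × 3.79 × 25 = 69.17 mm
mid-season: 1.08 × 4.81 × 45 = 233.77 mm
late-season: 0.49 × 3.58 × 50 = 87.71 mm
Seasonal total = 448.03 mm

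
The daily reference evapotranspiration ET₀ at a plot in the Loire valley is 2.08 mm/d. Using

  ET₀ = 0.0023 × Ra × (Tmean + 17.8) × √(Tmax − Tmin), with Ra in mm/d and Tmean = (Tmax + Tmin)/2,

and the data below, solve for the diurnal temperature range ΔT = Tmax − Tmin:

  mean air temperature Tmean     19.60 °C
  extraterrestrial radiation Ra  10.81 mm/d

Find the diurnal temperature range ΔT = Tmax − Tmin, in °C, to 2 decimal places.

√ΔT = ET₀ / [0.0023 × Ra × (Tmean+17.8)] = 2.08 / (0.0023 × 10.81 × 37.40) = 2.2369
ΔT = 2.2369² = 5.004 °C

5.00 °C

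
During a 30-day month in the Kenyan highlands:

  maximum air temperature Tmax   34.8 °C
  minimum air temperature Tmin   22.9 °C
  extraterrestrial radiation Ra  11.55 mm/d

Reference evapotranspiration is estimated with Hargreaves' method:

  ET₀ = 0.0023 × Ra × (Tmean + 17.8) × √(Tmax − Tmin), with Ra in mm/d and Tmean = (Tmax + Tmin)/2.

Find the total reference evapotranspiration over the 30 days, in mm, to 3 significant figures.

128 mm

Tmean = (34.8 + 22.9)/2 = 28.85 °C
ET₀ = 0.0023 × 11.55 × (28.85 + 17.8) × √11.9 = 0.0023 × 11.55 × 46.65 × 3.4496 = 4.2749 mm/d
Over 30 days: 4.2749 × 30 = 128.247 mm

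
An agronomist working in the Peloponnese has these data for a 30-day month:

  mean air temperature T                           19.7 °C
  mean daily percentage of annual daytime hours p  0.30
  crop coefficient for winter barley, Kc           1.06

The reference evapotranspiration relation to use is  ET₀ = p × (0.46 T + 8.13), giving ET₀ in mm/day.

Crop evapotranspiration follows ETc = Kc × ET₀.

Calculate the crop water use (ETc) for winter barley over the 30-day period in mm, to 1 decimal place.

ET₀ = 0.30 × (0.46 × 19.7 + 8.13) = 0.30 × 17.192 = 5.1576 mm/d
ETc = Kc × ET₀ = 1.06 × 5.1576 = 5.4671 mm/d
Over 30 days: 5.4671 × 30 = 164.013 mm

164.0 mm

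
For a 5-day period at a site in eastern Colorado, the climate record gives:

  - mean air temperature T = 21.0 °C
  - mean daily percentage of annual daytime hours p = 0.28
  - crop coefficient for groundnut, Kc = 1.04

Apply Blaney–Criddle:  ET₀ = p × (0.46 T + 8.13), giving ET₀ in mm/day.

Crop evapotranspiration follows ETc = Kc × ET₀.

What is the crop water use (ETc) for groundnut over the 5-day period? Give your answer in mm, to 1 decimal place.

25.9 mm

ET₀ = 0.28 × (0.46 × 21.0 + 8.13) = 0.28 × 17.790 = 4.9812 mm/d
ETc = Kc × ET₀ = 1.04 × 4.9812 = 5.1804 mm/d
Over 5 days: 5.1804 × 5 = 25.902 mm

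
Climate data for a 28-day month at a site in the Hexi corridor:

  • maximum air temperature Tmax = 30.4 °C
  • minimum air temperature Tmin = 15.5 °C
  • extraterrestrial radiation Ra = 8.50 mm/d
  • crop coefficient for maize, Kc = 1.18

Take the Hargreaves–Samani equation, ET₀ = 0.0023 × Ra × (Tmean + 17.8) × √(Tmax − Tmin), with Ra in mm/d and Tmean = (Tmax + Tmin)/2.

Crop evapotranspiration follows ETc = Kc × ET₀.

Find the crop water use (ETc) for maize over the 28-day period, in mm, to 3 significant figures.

Tmean = (30.4 + 15.5)/2 = 22.95 °C
ET₀ = 0.0023 × 8.50 × (22.95 + 17.8) × √14.9 = 0.0023 × 8.50 × 40.75 × 3.8601 = 3.0752 mm/d
ETc = Kc × ET₀ = 1.18 × 3.0752 = 3.6287 mm/d
Over 28 days: 3.6287 × 28 = 101.604 mm

102 mm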